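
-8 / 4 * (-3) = 6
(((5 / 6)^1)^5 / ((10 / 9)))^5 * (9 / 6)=0.01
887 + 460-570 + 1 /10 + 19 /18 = 35017 /45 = 778.16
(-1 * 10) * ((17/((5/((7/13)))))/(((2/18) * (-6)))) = 357/13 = 27.46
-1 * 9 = -9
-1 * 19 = -19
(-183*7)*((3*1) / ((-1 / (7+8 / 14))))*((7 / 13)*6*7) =8554518 / 13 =658039.85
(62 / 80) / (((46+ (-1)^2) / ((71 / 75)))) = 2201 / 141000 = 0.02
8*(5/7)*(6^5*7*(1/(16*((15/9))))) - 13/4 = 46643/4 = 11660.75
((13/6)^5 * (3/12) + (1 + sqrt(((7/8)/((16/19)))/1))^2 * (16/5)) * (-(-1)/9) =2 * sqrt(266)/45 + 2871233/1399680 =2.78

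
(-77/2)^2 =5929/4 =1482.25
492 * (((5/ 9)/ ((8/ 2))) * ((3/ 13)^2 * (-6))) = -21.83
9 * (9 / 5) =81 / 5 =16.20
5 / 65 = 1 / 13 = 0.08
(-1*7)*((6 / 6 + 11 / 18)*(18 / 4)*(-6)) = 609 / 2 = 304.50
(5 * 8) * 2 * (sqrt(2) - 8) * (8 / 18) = -2560 / 9 + 320 * sqrt(2) / 9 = -234.16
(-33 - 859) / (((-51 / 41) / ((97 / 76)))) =886871 / 969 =915.24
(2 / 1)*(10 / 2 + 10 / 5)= 14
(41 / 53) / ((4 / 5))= 205 / 212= 0.97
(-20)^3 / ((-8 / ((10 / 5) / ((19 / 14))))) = 28000 / 19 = 1473.68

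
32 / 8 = 4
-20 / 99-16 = -1604 / 99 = -16.20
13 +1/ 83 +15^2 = 19755/ 83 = 238.01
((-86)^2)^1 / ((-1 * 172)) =-43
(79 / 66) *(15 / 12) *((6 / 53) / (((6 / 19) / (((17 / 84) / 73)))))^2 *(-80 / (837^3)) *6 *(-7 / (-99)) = -206049775 / 2408808383249192879724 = -0.00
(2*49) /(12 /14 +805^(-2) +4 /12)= 95259675 /1157189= 82.32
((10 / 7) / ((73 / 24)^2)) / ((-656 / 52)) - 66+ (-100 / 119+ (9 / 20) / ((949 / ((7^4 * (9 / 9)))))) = -444230321257 / 6760049660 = -65.71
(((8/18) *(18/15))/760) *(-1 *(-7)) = 7/1425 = 0.00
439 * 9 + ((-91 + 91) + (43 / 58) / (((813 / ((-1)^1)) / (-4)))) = 93152813 / 23577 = 3951.00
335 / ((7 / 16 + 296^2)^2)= 85760 / 1965219870769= 0.00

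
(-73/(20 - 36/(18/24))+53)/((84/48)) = 1557/49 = 31.78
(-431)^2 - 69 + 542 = 186234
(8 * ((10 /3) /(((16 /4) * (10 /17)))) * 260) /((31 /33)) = 3136.77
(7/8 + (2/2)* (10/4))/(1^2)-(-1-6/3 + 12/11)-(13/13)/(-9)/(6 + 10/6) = 32173/6072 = 5.30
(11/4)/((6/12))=11/2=5.50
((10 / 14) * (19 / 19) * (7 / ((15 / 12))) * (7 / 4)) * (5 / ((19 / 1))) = 35 / 19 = 1.84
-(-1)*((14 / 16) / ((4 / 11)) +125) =127.41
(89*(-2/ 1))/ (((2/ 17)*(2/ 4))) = -3026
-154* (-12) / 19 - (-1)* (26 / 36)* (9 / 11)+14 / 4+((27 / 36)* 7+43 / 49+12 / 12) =4443841 / 40964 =108.48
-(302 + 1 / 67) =-20235 / 67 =-302.01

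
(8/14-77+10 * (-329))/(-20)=4713/28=168.32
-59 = -59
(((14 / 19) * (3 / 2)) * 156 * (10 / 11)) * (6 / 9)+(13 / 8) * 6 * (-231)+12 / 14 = -12563631 / 5852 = -2146.90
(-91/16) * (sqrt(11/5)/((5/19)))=-1729 * sqrt(55)/400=-32.06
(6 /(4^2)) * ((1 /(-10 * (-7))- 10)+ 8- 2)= -837 /560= -1.49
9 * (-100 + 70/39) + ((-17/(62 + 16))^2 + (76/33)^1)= -58993213/66924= -881.50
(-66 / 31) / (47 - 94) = 66 / 1457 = 0.05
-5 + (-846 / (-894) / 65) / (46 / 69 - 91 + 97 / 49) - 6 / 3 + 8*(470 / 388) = 2.69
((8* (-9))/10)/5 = -1.44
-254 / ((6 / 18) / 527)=-401574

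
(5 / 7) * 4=20 / 7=2.86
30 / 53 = 0.57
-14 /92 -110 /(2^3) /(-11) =101 /92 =1.10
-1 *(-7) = 7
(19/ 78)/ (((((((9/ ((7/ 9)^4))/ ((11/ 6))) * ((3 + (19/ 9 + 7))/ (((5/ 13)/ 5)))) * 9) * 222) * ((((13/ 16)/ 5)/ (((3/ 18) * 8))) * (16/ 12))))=5018090/ 14126500535823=0.00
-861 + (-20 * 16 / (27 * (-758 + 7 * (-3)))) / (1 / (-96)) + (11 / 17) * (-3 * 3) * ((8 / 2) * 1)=-105570443 / 119187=-885.75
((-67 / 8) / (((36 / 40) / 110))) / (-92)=18425 / 1656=11.13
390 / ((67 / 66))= 25740 / 67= 384.18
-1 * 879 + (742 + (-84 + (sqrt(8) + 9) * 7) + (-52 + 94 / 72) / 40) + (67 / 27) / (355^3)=-6156382369981 / 38654388000 + 14 * sqrt(2)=-139.47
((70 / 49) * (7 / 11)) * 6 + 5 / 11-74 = -749 / 11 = -68.09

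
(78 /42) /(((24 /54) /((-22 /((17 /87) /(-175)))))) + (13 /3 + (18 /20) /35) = 734835467 /8925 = 82334.51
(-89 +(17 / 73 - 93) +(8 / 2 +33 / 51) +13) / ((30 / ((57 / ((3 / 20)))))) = -2579858 / 1241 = -2078.85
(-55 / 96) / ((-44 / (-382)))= -955 / 192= -4.97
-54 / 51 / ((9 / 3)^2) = -2 / 17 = -0.12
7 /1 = 7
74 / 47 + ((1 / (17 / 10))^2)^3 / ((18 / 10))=16310620954 / 10210191687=1.60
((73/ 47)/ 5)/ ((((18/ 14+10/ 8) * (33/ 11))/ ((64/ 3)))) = 130816/ 150165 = 0.87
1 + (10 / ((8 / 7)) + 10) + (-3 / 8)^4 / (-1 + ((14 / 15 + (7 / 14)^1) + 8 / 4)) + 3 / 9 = 9011261 / 448512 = 20.09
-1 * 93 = -93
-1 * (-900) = 900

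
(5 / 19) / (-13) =-5 / 247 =-0.02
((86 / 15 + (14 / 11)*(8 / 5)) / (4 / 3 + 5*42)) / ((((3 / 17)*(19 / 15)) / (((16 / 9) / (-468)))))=-43588 / 69764409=-0.00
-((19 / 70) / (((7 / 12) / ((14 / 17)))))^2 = -51984 / 354025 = -0.15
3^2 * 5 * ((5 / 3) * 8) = 600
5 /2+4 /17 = 93 /34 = 2.74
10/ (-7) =-10/ 7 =-1.43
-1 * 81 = -81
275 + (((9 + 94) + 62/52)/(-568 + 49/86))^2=110686457307644/402446865769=275.03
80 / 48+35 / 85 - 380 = -19274 / 51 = -377.92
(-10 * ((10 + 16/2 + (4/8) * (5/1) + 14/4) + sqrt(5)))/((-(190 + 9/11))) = 110 * sqrt(5)/2099 + 2640/2099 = 1.37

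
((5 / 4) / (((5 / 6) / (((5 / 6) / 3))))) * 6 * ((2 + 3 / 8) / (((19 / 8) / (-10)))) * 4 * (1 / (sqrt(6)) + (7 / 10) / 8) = -50 * sqrt(6) / 3 - 35 / 4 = -49.57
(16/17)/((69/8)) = 128/1173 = 0.11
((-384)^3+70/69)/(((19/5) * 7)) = -19534970530/9177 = -2128688.08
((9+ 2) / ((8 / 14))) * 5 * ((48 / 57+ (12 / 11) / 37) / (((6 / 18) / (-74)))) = -353850 / 19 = -18623.68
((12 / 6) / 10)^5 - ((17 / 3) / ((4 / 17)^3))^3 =-1820694491335925237 / 22118400000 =-82315831.68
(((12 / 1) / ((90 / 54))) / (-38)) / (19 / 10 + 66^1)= -36 / 12901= -0.00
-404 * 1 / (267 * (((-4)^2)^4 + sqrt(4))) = -202 / 8749323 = -0.00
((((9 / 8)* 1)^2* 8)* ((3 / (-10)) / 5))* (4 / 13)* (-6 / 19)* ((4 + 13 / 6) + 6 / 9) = 9963 / 24700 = 0.40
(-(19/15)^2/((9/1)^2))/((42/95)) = -6859/153090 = -0.04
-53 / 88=-0.60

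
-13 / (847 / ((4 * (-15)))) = 780 / 847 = 0.92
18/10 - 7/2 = -17/10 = -1.70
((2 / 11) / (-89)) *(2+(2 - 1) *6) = -16 / 979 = -0.02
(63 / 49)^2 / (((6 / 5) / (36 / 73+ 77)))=763695 / 7154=106.75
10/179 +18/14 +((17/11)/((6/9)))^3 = 184110991/13341944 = 13.80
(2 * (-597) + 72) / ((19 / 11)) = -12342 / 19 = -649.58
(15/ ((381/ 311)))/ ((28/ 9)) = 13995/ 3556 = 3.94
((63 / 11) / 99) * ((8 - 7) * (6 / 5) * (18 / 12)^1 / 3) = 21 / 605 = 0.03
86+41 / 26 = 2277 / 26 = 87.58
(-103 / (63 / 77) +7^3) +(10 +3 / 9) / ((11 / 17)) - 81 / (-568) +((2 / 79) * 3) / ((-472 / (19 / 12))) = 122254344767 / 524194704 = 233.22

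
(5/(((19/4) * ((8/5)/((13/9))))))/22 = 325/7524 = 0.04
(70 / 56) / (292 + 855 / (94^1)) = 235 / 56606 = 0.00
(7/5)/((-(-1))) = 7/5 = 1.40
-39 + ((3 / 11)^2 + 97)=7027 / 121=58.07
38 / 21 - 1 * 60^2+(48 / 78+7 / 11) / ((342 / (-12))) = -68434820 / 19019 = -3598.23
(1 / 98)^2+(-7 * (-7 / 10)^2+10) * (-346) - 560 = -680256097 / 240100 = -2833.22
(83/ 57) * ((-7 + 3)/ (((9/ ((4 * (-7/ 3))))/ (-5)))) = -46480/ 1539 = -30.20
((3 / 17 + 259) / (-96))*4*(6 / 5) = -2203 / 170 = -12.96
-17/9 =-1.89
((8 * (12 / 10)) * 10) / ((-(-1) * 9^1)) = 32 / 3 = 10.67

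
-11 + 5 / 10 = -21 / 2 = -10.50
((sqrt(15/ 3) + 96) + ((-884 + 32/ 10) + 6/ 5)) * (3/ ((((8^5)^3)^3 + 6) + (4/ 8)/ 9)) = -211572/ 3920052866929211099098075477613969795973665 + 54 * sqrt(5)/ 784010573385842219819615095522793959194733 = -0.00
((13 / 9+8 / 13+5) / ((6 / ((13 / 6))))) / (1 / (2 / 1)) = 413 / 81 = 5.10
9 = 9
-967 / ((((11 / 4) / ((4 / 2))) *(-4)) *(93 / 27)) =17406 / 341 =51.04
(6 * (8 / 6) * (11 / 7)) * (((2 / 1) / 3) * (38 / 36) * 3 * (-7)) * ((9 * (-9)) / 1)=15048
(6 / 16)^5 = 243 / 32768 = 0.01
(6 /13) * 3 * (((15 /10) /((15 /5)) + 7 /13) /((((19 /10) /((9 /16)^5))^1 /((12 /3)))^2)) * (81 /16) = 1715759434122075 /16770026224746496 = 0.10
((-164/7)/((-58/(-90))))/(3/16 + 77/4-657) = 0.06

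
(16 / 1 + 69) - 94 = -9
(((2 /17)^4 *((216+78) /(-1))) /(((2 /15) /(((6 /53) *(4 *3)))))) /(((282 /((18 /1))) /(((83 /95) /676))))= -31624992 /668051154121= -0.00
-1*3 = -3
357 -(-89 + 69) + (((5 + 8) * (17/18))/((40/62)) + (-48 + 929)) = 459731/360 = 1277.03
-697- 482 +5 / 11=-12964 / 11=-1178.55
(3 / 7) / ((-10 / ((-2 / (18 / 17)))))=17 / 210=0.08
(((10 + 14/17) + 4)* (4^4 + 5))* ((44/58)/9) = 5544/17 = 326.12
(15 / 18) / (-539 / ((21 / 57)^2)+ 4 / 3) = -5 / 23818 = -0.00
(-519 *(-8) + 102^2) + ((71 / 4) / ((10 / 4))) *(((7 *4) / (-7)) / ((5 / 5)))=72638 / 5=14527.60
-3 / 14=-0.21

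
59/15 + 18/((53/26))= 10147/795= 12.76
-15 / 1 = -15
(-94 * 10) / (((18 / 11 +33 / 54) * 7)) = -37224 / 623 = -59.75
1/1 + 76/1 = 77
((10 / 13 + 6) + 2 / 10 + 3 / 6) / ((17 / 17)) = 971 / 130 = 7.47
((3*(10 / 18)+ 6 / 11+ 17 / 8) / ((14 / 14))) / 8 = 1145 / 2112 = 0.54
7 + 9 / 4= 9.25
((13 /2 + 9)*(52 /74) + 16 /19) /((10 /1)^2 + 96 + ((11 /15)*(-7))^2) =1856025 /35170387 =0.05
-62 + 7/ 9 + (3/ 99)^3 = -61.22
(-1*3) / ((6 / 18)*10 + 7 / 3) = -9 / 17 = -0.53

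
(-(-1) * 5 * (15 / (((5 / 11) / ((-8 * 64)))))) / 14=-6034.29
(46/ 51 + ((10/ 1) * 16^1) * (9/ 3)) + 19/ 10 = 246229/ 510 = 482.80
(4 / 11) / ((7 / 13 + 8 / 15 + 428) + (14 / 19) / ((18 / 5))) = 11115 / 13121372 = 0.00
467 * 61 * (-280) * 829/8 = -826550305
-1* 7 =-7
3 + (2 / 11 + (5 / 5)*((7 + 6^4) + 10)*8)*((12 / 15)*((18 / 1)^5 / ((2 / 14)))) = 6113296675749 / 55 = 111150848649.98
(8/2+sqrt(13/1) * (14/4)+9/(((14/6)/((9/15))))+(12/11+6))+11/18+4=7 * sqrt(13)/2+124853/6930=30.64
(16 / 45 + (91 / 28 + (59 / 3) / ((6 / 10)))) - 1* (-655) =691.38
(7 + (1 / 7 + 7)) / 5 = 99 / 35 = 2.83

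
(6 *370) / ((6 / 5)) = 1850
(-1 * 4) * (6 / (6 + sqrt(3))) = -48 / 11 + 8 * sqrt(3) / 11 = -3.10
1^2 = 1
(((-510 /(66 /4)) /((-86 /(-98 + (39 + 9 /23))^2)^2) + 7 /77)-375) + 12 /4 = -282775480282179 /5691686099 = -49682.20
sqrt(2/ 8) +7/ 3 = 17/ 6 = 2.83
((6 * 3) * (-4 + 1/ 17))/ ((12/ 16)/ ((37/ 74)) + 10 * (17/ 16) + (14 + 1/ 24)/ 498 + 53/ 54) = -5.40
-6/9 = -2/3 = -0.67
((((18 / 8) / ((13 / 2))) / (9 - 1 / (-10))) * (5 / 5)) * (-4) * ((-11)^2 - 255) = 24120 / 1183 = 20.39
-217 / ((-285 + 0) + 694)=-217 / 409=-0.53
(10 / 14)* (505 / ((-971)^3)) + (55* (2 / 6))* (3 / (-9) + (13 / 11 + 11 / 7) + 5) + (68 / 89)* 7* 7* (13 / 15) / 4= 144.14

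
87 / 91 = 0.96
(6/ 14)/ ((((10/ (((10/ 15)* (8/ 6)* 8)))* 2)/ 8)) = 128/ 105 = 1.22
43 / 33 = 1.30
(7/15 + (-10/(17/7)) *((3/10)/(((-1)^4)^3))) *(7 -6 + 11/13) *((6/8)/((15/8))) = -3136/5525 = -0.57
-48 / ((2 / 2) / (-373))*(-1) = -17904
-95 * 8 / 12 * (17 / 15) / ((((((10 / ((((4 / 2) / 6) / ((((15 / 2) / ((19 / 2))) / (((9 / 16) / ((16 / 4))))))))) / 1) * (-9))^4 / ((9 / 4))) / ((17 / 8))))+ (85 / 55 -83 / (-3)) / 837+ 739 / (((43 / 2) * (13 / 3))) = 16716552254384938452083791 / 2098244631291494400000000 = 7.97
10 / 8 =1.25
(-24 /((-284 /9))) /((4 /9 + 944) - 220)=243 /231460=0.00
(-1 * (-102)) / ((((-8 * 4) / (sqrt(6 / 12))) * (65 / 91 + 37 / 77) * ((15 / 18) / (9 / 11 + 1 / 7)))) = -5661 * sqrt(2) / 3680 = -2.18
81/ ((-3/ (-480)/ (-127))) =-1645920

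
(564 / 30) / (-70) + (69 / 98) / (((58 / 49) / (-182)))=-1101551 / 10150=-108.53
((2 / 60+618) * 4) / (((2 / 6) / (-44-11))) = -407902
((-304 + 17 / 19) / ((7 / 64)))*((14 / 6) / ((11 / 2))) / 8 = -92144 / 627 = -146.96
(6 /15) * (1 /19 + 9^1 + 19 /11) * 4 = 18024 /1045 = 17.25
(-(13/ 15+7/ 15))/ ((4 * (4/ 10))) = -5/ 6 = -0.83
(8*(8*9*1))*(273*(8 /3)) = 419328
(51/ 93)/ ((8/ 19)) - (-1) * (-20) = -4637/ 248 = -18.70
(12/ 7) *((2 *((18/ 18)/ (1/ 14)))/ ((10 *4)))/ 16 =3/ 40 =0.08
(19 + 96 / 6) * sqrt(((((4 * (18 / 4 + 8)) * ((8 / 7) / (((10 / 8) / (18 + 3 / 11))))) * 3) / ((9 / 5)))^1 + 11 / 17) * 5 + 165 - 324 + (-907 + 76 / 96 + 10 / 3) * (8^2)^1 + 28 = -57915 + 75 * sqrt(265181147) / 187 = -51383.83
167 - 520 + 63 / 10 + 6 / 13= -45011 / 130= -346.24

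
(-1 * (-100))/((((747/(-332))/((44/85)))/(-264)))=309760/51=6073.73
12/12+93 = 94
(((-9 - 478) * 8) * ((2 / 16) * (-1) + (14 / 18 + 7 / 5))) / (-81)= 359893 / 3645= 98.74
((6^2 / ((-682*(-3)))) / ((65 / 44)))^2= 0.00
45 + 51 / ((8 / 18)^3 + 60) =2008359 / 43804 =45.85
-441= -441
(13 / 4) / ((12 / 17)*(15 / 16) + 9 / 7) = 1547 / 927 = 1.67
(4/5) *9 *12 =432/5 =86.40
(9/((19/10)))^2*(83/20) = 33615/361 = 93.12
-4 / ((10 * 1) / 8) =-16 / 5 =-3.20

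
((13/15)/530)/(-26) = -1/15900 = -0.00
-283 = -283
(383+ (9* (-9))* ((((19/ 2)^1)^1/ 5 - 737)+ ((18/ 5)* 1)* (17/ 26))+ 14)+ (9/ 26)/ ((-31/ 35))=120394331/ 2015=59749.05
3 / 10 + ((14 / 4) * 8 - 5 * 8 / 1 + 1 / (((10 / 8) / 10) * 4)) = -97 / 10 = -9.70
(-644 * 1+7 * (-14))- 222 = -964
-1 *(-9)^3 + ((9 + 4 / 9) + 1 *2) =6664 / 9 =740.44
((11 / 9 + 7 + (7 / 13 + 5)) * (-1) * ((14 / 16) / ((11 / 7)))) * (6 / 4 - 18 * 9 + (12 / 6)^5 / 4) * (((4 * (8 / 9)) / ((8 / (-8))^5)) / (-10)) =4812290 / 11583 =415.46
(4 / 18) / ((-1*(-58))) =0.00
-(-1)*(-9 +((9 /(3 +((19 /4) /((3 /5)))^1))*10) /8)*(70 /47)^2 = -5115600 /289379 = -17.68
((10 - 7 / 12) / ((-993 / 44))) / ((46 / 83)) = -103169 / 137034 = -0.75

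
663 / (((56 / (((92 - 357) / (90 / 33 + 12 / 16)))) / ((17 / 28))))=-644215 / 1176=-547.80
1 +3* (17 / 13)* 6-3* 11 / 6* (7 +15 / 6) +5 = -1181 / 52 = -22.71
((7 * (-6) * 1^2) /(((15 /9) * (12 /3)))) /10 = -63 /100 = -0.63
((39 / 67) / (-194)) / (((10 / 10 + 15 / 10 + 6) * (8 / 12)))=-0.00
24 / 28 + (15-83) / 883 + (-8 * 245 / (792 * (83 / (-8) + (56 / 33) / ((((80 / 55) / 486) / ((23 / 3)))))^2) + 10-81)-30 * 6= -250.22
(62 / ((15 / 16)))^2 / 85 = 984064 / 19125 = 51.45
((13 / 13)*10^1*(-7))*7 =-490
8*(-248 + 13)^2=441800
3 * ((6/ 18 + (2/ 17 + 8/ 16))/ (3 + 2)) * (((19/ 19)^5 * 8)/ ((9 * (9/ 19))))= 7372/ 6885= 1.07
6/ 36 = 1/ 6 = 0.17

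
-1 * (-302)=302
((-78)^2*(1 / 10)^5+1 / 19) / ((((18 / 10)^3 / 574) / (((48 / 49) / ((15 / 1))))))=8839436 / 12119625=0.73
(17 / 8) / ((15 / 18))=51 / 20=2.55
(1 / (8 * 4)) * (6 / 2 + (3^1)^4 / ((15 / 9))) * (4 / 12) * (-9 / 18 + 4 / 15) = -301 / 2400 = -0.13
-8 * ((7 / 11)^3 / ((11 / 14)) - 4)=29.38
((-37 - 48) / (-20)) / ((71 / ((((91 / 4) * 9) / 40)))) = 13923 / 45440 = 0.31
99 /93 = 33 /31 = 1.06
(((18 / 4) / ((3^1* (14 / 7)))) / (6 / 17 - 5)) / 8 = -51 / 2528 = -0.02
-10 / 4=-5 / 2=-2.50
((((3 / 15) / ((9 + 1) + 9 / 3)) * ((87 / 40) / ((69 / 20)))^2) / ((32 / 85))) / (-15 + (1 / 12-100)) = -42891 / 303468256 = -0.00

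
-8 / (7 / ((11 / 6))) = -44 / 21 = -2.10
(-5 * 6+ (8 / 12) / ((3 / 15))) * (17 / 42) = -680 / 63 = -10.79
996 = 996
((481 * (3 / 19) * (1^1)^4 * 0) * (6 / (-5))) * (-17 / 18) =0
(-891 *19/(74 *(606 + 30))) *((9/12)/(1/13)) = -220077/62752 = -3.51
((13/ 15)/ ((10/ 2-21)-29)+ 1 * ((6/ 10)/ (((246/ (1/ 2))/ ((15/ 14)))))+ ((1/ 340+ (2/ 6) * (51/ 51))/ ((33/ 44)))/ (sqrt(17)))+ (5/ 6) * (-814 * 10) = -10512837823/ 1549800+ 343 * sqrt(17)/ 13005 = -6783.24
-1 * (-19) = 19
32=32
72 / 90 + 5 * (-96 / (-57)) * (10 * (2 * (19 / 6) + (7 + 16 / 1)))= 704228 / 285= 2470.98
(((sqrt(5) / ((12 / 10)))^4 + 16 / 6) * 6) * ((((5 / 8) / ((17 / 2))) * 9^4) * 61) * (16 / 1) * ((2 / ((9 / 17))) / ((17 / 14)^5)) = 84509379591840 / 1419857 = 59519641.48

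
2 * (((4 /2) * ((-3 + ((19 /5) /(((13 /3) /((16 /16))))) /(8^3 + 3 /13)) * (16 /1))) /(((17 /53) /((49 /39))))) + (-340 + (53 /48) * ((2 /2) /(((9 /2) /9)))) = -192390584657 /176596680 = -1089.43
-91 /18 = -5.06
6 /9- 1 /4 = 5 /12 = 0.42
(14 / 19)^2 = 196 / 361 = 0.54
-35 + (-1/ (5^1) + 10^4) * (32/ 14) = 22821.69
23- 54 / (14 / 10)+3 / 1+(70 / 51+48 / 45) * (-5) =-8842 / 357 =-24.77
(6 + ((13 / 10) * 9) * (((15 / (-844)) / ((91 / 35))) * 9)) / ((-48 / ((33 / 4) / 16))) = -98043 / 1728512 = -0.06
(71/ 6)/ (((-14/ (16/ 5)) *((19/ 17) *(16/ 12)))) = -1207/ 665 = -1.82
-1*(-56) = 56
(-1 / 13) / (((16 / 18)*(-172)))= 9 / 17888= 0.00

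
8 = 8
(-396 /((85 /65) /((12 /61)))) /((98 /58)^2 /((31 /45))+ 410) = -1610562096 /11196649735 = -0.14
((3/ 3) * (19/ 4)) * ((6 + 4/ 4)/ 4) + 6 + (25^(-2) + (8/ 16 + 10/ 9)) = 1433269/ 90000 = 15.93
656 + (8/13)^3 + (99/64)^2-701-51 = -840265603/8998912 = -93.37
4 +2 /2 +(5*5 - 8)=22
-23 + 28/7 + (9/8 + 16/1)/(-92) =-14121/736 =-19.19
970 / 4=485 / 2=242.50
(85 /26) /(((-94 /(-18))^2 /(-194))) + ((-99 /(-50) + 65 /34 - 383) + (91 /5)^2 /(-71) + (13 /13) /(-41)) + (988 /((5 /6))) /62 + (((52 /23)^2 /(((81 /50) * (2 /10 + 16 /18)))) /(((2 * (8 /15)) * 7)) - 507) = -894.54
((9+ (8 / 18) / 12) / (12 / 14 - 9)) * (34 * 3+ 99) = -223.07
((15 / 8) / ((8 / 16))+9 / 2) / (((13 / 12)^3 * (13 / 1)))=14256 / 28561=0.50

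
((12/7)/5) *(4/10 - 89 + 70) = -1116/175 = -6.38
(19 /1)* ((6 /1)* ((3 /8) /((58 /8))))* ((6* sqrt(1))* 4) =4104 /29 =141.52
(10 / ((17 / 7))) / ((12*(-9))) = -35 / 918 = -0.04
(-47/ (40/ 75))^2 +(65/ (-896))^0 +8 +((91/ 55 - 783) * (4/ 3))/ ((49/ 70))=92943143/ 14784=6286.74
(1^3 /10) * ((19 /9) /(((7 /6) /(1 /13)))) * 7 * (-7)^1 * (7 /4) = -931 /780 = -1.19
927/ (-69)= -309/ 23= -13.43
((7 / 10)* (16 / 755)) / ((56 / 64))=64 / 3775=0.02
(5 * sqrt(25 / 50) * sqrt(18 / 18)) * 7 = 35 * sqrt(2) / 2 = 24.75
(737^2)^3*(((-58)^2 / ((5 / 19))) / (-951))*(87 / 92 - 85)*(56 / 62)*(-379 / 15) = -210135668227557899535944560556 / 50854725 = -4132077564622714989333.73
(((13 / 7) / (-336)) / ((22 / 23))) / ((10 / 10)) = -299 / 51744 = -0.01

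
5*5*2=50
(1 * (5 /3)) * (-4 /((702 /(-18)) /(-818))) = -16360 /117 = -139.83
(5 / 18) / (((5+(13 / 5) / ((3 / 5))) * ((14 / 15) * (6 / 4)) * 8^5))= 25 / 38535168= 0.00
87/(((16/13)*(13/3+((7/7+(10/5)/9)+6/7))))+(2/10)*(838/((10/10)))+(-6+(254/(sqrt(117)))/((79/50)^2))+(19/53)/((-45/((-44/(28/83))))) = 635000*sqrt(13)/243399+18741003011/107916480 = 183.07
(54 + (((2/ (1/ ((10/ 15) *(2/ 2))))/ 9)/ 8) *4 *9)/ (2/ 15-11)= -5.03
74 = 74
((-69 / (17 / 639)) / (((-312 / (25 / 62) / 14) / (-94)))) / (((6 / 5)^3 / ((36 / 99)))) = -1678928125 / 1808664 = -928.27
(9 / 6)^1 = 3 / 2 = 1.50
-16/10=-8/5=-1.60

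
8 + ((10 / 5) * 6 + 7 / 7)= 21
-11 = -11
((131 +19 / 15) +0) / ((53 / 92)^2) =16792576 / 42135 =398.54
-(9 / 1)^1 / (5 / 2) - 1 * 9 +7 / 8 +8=-149 / 40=-3.72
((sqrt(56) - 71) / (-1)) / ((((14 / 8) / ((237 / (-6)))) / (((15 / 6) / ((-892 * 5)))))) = 5609 / 6244 - 79 * sqrt(14) / 3122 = 0.80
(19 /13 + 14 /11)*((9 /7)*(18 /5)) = 63342 /5005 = 12.66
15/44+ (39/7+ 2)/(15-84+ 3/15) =6115/26488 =0.23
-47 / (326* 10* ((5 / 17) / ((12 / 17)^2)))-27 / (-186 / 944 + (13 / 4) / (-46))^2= -55112248098828 / 146254003475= -376.83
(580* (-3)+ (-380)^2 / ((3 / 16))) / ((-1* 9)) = -2305180 / 27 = -85377.04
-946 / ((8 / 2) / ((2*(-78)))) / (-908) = -18447 / 454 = -40.63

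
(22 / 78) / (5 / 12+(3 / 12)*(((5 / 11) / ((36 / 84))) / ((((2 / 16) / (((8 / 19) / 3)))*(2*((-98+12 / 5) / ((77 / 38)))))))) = 11388828 / 16697005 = 0.68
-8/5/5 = -8/25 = -0.32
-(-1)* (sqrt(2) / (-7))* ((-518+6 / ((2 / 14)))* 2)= 136* sqrt(2)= 192.33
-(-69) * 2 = 138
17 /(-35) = -17 /35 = -0.49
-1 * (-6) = 6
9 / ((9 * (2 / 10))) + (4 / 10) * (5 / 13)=67 / 13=5.15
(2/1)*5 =10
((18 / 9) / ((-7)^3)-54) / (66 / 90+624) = -277860 / 3214253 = -0.09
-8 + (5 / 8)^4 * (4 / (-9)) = -74353 / 9216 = -8.07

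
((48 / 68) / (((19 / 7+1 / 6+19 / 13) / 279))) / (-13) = -140616 / 40307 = -3.49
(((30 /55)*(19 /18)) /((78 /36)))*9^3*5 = 968.60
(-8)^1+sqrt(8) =-8+2 * sqrt(2) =-5.17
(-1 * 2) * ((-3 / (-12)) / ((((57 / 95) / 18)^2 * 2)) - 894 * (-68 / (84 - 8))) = -34671 / 19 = -1824.79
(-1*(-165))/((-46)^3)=-165/97336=-0.00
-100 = -100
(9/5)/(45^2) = 1/1125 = 0.00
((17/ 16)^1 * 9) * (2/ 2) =153/ 16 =9.56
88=88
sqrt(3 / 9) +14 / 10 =sqrt(3) / 3 +7 / 5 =1.98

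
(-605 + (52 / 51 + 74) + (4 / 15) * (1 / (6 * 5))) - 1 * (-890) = 360.03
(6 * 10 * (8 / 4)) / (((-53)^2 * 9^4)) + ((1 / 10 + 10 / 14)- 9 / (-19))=10523496979 / 8170566390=1.29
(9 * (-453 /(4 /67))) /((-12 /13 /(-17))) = -20122713 /16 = -1257669.56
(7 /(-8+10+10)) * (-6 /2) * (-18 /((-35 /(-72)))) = 324 /5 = 64.80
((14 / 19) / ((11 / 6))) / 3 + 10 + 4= 2954 / 209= 14.13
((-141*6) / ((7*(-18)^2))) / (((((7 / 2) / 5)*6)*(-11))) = 235 / 29106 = 0.01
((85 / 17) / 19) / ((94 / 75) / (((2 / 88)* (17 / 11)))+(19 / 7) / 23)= 1026375 / 139632539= 0.01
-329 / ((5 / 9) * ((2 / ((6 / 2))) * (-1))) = 8883 / 10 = 888.30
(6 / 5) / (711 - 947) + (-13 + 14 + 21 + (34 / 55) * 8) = 174843 / 6490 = 26.94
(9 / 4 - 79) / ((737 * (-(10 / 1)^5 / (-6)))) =-921 / 147400000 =-0.00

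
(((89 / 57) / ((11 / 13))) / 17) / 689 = 89 / 564927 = 0.00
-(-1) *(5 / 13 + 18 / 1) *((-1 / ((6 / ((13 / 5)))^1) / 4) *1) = -239 / 120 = -1.99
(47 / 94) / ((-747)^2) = 1 / 1116018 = 0.00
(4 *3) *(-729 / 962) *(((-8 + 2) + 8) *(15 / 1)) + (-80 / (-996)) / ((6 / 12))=-272.65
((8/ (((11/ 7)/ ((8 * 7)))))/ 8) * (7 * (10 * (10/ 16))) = 17150/ 11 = 1559.09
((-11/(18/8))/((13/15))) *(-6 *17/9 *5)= 37400/117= 319.66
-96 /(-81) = 32 /27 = 1.19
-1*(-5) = 5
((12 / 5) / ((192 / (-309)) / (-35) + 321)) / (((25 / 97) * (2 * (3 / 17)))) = 0.08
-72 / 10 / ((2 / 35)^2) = -2205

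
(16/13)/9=16/117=0.14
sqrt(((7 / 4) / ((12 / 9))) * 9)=3 * sqrt(21) / 4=3.44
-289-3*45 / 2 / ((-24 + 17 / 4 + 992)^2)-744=-15623424673 / 15124321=-1033.00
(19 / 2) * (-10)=-95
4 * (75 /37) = 300 /37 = 8.11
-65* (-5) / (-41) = -325 / 41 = -7.93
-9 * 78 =-702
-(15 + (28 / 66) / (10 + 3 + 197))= -15.00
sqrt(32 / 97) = 4*sqrt(194) / 97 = 0.57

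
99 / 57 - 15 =-252 / 19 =-13.26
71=71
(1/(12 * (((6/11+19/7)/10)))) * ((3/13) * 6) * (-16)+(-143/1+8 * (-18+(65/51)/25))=-243175703/832065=-292.26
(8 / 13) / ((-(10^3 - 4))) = -2 / 3237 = -0.00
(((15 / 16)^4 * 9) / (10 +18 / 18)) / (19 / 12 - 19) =-0.04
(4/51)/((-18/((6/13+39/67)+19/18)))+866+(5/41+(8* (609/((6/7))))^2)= 4766251859054956/147522141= 32308722.11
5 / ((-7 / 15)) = -75 / 7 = -10.71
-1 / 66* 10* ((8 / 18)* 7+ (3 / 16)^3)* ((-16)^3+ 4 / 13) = 283304915 / 146432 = 1934.72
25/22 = 1.14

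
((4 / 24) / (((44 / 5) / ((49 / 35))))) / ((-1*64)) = -7 / 16896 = -0.00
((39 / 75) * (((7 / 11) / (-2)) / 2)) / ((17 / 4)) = -91 / 4675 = -0.02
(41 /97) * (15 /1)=615 /97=6.34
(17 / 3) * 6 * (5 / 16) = 10.62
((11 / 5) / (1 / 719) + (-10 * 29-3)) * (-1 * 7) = -45108 / 5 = -9021.60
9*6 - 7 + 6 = 53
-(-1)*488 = 488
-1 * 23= -23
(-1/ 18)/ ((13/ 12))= -2/ 39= -0.05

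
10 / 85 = 2 / 17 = 0.12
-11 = -11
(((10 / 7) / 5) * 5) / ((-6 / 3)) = -5 / 7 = -0.71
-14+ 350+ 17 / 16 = 5393 / 16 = 337.06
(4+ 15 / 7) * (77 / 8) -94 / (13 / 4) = 3141 / 104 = 30.20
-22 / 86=-11 / 43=-0.26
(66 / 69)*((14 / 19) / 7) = 44 / 437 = 0.10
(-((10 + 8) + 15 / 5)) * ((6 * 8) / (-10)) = 504 / 5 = 100.80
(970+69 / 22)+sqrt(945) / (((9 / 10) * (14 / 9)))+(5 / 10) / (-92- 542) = 15 * sqrt(105) / 7+13573295 / 13948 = 995.09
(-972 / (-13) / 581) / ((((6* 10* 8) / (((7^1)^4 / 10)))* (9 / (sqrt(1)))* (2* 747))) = 343 / 71645600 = 0.00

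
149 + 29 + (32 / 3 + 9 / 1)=593 / 3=197.67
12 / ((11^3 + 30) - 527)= 2 / 139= 0.01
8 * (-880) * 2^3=-56320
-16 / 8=-2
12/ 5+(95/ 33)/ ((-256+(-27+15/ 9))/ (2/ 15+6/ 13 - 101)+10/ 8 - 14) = 271319144/ 128549685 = 2.11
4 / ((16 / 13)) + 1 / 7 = 95 / 28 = 3.39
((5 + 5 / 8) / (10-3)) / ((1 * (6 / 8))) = 15 / 14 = 1.07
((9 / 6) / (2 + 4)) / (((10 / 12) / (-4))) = -6 / 5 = -1.20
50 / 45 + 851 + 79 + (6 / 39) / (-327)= 11874454 / 12753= 931.11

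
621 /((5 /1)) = 621 /5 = 124.20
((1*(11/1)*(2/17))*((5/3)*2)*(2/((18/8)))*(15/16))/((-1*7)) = -550/1071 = -0.51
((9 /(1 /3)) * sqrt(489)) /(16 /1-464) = -27 * sqrt(489) /448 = -1.33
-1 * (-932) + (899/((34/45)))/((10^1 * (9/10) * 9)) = 289687/306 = 946.69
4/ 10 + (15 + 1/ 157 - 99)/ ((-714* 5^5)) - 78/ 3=-8967826813/ 350306250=-25.60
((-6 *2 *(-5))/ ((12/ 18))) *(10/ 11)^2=9000/ 121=74.38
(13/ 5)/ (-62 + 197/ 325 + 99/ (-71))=-59995/ 1448838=-0.04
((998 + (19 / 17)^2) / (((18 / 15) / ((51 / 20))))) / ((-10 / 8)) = -288783 / 170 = -1698.72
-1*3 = -3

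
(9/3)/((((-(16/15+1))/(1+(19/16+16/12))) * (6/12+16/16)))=-845/248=-3.41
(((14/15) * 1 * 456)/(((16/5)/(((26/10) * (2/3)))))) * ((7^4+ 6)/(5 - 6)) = -8323406/15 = -554893.73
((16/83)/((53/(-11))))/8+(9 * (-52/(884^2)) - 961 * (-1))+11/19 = 1207789268507/1256055268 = 961.57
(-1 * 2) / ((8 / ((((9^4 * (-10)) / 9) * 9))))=32805 / 2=16402.50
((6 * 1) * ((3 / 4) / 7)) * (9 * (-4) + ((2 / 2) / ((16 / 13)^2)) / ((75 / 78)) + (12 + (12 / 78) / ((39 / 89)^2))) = -1424430719 / 98425600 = -14.47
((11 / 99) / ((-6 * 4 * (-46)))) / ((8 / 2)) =1 / 39744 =0.00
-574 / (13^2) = -574 / 169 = -3.40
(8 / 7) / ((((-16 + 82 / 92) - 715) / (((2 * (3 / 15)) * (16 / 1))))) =-11776 / 1175475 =-0.01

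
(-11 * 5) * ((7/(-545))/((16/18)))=693/872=0.79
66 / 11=6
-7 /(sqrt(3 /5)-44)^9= 13671875 /(220-sqrt(15))^9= 0.00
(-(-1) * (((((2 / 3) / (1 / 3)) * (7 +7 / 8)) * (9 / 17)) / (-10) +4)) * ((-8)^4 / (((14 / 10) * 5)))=1102336 / 595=1852.67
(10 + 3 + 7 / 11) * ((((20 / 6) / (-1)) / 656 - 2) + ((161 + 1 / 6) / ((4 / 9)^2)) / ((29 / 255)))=1860636175 / 19024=97804.68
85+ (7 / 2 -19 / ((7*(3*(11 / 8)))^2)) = 9442465 / 106722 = 88.48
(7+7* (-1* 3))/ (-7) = 2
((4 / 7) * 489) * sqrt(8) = 3912 * sqrt(2) / 7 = 790.34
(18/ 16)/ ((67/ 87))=783/ 536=1.46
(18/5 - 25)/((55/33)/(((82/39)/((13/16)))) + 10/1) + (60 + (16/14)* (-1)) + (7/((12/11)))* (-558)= -492078193/139650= -3523.65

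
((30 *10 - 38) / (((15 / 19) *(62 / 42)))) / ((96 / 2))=17423 / 3720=4.68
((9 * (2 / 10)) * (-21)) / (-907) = 189 / 4535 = 0.04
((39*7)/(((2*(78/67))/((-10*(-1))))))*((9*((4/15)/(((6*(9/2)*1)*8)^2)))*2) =469/3888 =0.12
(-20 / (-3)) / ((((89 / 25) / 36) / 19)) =1280.90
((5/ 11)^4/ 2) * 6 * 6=11250/ 14641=0.77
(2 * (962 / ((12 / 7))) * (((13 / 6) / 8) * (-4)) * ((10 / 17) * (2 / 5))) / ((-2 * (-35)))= -6253 / 1530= -4.09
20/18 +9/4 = 121/36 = 3.36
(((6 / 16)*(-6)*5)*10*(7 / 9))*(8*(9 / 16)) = -1575 / 4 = -393.75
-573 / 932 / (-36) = 0.02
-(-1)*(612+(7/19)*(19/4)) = 2455/4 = 613.75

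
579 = 579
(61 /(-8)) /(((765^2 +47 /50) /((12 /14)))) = -4575 /409658158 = -0.00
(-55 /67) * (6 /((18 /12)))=-220 /67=-3.28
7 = 7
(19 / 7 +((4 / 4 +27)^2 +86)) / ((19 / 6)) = 36654 / 133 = 275.59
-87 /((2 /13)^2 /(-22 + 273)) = -3690453 /4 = -922613.25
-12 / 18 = -2 / 3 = -0.67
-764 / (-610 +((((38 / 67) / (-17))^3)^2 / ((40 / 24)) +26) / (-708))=2952629601270030011677080 / 2357607966852530587601741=1.25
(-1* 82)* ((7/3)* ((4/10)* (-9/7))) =492/5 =98.40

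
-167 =-167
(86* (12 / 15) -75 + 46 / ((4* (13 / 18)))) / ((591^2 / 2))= 1264 / 22703265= 0.00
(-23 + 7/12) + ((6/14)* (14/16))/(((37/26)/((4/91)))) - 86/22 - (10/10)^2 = -933817/34188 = -27.31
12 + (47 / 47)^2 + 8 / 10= 69 / 5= 13.80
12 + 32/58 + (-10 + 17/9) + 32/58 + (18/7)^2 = 148411/12789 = 11.60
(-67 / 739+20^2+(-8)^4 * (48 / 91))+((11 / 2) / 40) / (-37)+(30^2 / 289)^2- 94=41166779100922421 / 16625443037840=2476.13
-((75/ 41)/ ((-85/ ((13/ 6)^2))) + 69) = -576271/ 8364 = -68.90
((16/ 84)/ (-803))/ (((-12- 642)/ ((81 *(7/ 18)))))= 1/ 87527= 0.00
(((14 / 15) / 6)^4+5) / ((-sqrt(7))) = -20505526 * sqrt(7) / 28704375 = -1.89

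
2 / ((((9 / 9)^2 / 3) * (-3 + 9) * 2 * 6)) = 1 / 12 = 0.08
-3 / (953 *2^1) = -3 / 1906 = -0.00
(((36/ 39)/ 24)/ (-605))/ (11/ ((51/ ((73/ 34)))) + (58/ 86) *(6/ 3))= -0.00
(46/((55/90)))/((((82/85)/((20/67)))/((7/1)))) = 163.04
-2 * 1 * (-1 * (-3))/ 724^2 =-3/ 262088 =-0.00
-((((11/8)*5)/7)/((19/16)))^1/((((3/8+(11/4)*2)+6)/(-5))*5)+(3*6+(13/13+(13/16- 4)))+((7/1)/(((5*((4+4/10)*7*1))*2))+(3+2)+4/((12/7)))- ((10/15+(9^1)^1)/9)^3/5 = 1006295555267/43770268080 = 22.99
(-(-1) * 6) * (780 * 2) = 9360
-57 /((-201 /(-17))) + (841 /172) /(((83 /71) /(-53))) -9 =-225253337 /956492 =-235.50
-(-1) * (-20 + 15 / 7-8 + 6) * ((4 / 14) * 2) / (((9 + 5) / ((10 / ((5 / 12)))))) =-6672 / 343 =-19.45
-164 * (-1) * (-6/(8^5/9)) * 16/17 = -0.25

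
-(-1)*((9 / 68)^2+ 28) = 129553 / 4624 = 28.02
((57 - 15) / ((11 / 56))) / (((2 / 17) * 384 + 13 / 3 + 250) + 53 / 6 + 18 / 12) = 59976 / 86911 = 0.69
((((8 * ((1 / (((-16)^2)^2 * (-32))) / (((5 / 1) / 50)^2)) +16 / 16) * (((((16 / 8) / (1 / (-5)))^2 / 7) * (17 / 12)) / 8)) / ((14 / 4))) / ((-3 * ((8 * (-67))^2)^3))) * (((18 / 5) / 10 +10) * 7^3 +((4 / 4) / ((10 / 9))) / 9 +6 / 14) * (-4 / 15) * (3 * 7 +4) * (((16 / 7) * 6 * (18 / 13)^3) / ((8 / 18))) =5049486298315845 / 256177455358762222528495616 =0.00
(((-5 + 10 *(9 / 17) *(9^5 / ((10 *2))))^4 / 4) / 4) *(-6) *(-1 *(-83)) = -19836442494239574103175769 / 10690688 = -1855487925027797472.27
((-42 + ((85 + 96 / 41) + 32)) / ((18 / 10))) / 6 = 5285 / 738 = 7.16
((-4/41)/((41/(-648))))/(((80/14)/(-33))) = -74844/8405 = -8.90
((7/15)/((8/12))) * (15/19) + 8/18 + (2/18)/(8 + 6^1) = 401/399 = 1.01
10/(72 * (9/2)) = 5/162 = 0.03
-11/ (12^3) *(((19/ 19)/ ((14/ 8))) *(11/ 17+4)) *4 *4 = -869/ 3213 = -0.27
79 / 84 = 0.94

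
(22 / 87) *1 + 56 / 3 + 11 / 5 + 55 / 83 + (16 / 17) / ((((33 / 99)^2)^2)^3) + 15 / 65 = 3991212525361 / 7979205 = 500201.78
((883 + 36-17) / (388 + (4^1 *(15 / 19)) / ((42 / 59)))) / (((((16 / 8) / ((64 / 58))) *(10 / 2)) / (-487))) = -467387536 / 3784065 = -123.51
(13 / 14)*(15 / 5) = 39 / 14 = 2.79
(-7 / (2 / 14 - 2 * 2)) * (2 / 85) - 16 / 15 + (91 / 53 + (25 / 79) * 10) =7413611 / 1921833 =3.86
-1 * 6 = -6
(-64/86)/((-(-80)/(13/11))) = -26/2365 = -0.01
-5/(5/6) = -6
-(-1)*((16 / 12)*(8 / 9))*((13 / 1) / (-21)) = -416 / 567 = -0.73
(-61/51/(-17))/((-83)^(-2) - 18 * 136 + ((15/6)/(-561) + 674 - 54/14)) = -64715266/1635286747207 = -0.00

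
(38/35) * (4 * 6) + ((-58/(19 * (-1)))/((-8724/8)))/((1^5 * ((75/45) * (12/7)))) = 37790947/1450365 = 26.06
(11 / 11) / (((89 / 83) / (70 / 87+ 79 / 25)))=715709 / 193575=3.70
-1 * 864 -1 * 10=-874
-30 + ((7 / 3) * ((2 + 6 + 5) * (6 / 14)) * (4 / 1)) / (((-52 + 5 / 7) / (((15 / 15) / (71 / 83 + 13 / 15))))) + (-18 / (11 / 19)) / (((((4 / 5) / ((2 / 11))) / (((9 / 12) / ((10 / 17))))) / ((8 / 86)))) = -31464000897 / 1001182072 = -31.43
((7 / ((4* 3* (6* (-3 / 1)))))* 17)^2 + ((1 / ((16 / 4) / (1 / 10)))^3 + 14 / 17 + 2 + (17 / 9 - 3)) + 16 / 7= 23883133751 / 5552064000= 4.30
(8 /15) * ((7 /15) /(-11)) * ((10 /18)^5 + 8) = -26628952 /146146275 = -0.18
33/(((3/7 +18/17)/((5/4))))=6545/236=27.73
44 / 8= 11 / 2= 5.50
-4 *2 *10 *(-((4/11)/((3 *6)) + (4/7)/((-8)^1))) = -2840/693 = -4.10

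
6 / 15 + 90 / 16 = 6.02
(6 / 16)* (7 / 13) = 21 / 104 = 0.20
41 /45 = 0.91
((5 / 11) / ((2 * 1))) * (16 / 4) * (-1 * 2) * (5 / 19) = -100 / 209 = -0.48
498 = 498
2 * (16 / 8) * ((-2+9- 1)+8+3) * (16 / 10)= 544 / 5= 108.80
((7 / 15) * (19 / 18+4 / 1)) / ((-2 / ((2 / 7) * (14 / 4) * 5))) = -637 / 108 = -5.90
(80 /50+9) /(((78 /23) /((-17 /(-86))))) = 0.62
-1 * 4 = -4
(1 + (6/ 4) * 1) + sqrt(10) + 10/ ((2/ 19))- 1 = sqrt(10) + 193/ 2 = 99.66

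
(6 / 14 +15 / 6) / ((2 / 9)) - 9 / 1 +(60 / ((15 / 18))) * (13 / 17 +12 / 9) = 73893 / 476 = 155.24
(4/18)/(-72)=-1/324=-0.00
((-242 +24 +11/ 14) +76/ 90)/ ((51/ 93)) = -4225703/ 10710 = -394.56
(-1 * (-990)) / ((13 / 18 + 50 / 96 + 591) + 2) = 142560 / 85571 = 1.67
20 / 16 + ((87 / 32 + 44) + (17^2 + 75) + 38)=14399 / 32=449.97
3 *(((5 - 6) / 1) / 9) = -1 / 3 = -0.33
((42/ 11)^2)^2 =3111696/ 14641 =212.53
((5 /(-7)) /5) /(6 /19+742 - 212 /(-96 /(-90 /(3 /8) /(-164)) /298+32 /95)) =1121 /8429133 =0.00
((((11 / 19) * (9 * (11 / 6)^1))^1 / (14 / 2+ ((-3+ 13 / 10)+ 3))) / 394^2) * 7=12705 / 244807172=0.00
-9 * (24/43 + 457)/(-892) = 177075/38356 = 4.62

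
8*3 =24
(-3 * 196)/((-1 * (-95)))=-588/95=-6.19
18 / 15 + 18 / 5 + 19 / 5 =43 / 5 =8.60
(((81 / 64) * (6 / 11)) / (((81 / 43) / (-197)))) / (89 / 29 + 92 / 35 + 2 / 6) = -77382585 / 6464128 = -11.97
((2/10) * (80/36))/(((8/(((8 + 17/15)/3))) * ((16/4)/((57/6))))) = 2603/6480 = 0.40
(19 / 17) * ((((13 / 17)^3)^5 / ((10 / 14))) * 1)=6807723770874070681 / 243305959378334342405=0.03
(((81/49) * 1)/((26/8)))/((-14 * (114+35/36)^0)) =-162/4459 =-0.04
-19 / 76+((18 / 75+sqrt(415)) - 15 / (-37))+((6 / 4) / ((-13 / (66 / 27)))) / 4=23441 / 72150+sqrt(415)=20.70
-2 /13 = -0.15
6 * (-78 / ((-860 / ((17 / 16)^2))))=33813 / 55040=0.61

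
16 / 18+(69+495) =5084 / 9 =564.89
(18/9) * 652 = 1304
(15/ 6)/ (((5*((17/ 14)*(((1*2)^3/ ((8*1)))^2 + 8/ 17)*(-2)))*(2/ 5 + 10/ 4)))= -7/ 145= -0.05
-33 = -33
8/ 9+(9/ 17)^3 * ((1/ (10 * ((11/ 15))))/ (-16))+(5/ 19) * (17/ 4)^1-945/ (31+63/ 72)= -8174091617/ 295723296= -27.64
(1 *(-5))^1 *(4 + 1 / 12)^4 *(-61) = 1758264305 / 20736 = 84792.84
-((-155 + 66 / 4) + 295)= -313 / 2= -156.50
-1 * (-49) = 49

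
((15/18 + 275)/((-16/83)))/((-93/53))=7280345/8928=815.45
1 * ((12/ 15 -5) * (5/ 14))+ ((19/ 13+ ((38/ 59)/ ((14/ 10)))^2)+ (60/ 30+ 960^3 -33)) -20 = 3923621678977537/ 4434794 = 884735949.17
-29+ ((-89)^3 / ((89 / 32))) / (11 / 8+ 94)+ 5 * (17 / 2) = -4034951 / 1526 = -2644.14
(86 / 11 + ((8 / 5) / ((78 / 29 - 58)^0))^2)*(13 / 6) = 18551 / 825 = 22.49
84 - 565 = -481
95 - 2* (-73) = 241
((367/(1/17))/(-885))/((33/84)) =-174692/9735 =-17.94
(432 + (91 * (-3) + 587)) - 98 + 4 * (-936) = -3096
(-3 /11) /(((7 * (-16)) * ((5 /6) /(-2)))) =-9 /1540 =-0.01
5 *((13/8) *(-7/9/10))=-91/144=-0.63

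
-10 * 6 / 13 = -60 / 13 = -4.62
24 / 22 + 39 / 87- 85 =-26624 / 319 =-83.46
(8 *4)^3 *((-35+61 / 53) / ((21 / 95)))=-1861550080 / 371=-5017655.20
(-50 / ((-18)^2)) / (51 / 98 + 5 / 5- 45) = 1225 / 345141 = 0.00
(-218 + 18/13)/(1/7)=-19712/13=-1516.31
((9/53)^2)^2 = 6561/7890481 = 0.00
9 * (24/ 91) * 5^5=675000/ 91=7417.58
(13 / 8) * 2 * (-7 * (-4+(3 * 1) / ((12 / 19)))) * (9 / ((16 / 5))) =-12285 / 256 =-47.99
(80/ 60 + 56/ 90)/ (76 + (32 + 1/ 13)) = 1144/ 63225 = 0.02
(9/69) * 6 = 18/23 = 0.78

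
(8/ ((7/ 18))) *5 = 720/ 7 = 102.86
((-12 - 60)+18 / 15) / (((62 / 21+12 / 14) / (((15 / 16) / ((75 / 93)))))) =-345681 / 16000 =-21.61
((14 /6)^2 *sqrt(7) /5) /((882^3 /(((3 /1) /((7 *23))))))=0.00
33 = 33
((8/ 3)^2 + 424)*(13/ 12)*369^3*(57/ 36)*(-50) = -1857688018875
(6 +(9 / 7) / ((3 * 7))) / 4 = 297 / 196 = 1.52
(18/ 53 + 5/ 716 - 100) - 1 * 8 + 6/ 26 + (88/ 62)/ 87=-142903540567/ 1330494828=-107.41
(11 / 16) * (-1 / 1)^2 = 11 / 16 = 0.69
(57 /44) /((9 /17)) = 2.45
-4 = -4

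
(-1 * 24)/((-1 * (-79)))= -24/79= -0.30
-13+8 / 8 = -12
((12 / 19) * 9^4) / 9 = 8748 / 19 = 460.42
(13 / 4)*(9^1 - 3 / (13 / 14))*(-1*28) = -525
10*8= 80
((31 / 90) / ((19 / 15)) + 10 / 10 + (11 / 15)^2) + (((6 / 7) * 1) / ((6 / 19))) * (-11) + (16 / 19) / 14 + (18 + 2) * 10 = 10294961 / 59850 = 172.01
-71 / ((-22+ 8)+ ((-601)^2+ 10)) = -71 / 361197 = -0.00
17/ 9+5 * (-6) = -253/ 9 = -28.11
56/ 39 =1.44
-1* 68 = -68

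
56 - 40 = 16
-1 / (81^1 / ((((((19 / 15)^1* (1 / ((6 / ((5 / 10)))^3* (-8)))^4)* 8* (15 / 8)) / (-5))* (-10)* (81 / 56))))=-19 / 1022569728209584128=-0.00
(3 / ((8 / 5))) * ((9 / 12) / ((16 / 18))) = 405 / 256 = 1.58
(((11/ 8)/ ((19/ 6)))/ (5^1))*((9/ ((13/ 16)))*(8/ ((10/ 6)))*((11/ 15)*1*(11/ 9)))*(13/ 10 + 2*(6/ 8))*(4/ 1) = 7155456/ 154375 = 46.35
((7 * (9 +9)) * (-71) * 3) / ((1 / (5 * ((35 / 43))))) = -4696650 / 43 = -109224.42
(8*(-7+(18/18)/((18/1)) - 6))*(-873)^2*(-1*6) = 473536152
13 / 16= 0.81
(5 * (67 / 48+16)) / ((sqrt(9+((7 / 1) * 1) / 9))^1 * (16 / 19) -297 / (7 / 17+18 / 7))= -5157319237875 / 5899020567856 -19993866250 * sqrt(22) / 4055576640401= -0.90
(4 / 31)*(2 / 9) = 8 / 279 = 0.03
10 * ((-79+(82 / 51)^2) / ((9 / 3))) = -1987550 / 7803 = -254.72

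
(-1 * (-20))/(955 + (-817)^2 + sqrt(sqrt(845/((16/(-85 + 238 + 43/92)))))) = 1840/(sqrt(26) * 858929365^(1/4) + 61496848) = 0.00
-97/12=-8.08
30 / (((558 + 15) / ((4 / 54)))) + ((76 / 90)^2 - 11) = -3977221 / 386775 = -10.28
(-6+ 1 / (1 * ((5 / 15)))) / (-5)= 3 / 5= 0.60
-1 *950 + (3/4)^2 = -15191/16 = -949.44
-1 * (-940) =940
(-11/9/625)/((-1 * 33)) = 1/16875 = 0.00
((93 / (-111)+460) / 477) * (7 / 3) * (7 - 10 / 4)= 39641 / 3922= 10.11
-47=-47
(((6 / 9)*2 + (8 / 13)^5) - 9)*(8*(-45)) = 2728.23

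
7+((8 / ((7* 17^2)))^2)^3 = 7.00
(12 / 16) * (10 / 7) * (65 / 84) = 325 / 392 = 0.83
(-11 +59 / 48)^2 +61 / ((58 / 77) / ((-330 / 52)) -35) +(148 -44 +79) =284482277999 / 1028005632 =276.73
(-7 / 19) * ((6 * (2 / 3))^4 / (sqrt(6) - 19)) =5.70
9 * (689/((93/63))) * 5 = 651105/31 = 21003.39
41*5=205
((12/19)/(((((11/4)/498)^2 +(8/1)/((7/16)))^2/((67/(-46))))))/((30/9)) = -465233231288512512/563676806581880913385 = -0.00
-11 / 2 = -5.50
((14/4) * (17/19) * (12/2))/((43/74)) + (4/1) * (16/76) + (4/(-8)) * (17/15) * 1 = 799291/24510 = 32.61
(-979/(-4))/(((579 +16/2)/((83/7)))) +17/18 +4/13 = 11914943/1923012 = 6.20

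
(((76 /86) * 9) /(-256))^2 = 29241 /30294016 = 0.00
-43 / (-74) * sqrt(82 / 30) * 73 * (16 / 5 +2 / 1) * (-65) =-530491 * sqrt(615) / 555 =-23704.05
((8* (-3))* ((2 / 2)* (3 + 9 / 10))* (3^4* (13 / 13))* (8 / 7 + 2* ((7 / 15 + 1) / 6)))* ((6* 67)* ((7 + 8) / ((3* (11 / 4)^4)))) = -222801186816 / 512435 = -434789.17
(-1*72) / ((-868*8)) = 9 / 868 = 0.01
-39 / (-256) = 39 / 256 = 0.15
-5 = -5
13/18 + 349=6295/18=349.72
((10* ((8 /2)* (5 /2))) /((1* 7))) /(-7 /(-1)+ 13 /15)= 750 /413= 1.82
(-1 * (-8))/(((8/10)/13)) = 130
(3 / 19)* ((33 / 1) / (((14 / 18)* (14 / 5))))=2.39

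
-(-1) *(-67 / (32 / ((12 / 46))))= -201 / 368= -0.55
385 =385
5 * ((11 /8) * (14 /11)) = 35 /4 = 8.75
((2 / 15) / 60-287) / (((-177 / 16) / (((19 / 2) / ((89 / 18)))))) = 19630648 / 393825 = 49.85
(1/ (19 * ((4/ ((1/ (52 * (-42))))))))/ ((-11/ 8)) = 0.00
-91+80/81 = -7291/81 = -90.01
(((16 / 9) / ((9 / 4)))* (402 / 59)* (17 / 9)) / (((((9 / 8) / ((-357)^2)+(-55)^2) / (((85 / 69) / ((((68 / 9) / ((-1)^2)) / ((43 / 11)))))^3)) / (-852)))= -728402368534904000 / 982299945433976829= -0.74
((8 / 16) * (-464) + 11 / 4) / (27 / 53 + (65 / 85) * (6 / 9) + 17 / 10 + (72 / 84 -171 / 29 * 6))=2515830765 / 349011074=7.21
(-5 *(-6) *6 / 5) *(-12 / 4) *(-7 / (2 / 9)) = 3402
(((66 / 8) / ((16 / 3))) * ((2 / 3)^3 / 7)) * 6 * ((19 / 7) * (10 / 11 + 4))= 513 / 98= 5.23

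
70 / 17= 4.12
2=2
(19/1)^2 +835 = 1196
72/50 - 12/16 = 69/100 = 0.69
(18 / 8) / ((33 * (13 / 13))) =3 / 44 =0.07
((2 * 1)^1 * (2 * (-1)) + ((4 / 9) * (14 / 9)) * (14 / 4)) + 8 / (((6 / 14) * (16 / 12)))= 12.42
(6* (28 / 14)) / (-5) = -12 / 5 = -2.40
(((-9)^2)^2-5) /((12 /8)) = 13112 /3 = 4370.67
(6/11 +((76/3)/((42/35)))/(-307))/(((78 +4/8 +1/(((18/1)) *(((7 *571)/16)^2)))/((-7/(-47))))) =3240445857488/3582938732333587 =0.00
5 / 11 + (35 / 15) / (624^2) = 5840717 / 12849408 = 0.45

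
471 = 471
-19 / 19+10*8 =79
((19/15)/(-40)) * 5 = -19/120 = -0.16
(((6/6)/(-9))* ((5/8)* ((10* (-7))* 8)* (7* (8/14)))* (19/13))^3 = 18821096000000/1601613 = 11751338.18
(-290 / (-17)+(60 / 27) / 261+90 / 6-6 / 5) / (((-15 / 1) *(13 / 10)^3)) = -246525080 / 263198403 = -0.94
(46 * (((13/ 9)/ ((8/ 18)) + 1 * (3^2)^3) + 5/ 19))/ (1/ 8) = 5121732/ 19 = 269564.84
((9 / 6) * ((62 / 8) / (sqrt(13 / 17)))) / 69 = 0.19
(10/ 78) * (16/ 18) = 40/ 351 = 0.11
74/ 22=37/ 11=3.36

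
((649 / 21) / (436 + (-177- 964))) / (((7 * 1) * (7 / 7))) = -649 / 103635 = -0.01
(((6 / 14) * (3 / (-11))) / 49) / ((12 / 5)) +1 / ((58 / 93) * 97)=659583 / 42453796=0.02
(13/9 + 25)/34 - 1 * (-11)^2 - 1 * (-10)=-992/9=-110.22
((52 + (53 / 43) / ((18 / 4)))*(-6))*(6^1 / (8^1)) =-10115 / 43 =-235.23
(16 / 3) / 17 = 16 / 51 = 0.31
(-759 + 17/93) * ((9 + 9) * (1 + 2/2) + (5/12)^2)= -27449.16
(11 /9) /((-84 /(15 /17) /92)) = -1265 /1071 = -1.18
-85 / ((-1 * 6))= 85 / 6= 14.17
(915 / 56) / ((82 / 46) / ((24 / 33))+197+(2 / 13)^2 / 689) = 490100169 / 5982576593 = 0.08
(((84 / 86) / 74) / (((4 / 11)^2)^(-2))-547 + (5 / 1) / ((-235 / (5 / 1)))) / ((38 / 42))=-12578523670902 / 20801391083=-604.70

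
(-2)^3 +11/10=-69/10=-6.90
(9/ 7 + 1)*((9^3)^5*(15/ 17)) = 49413871702715760/ 119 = 415242619350552.61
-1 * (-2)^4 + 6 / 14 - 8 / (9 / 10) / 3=-3503 / 189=-18.53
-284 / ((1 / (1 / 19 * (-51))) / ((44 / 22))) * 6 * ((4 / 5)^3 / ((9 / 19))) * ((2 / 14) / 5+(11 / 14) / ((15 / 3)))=8033792 / 4375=1836.30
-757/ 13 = -58.23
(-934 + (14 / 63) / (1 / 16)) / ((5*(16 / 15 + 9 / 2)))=-16748 / 501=-33.43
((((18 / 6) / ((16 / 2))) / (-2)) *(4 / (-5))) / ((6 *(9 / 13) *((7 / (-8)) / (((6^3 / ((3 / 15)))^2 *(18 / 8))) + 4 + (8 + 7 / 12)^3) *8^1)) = 94770 / 13360613843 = 0.00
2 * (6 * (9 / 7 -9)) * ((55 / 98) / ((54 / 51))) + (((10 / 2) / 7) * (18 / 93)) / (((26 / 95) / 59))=-2662815 / 138229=-19.26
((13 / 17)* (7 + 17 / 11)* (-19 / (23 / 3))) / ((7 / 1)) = -69654 / 30107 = -2.31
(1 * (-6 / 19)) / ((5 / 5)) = -6 / 19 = -0.32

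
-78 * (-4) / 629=312 / 629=0.50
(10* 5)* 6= 300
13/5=2.60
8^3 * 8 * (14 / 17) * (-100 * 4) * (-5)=114688000 / 17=6746352.94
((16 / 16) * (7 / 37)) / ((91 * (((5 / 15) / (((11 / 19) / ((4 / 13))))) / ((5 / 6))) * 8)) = 55 / 44992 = 0.00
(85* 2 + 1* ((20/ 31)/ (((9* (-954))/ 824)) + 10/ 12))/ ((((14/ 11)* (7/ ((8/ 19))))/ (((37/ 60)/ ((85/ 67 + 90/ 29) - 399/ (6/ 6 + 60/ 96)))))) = -93456242982817/ 4528521029475198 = -0.02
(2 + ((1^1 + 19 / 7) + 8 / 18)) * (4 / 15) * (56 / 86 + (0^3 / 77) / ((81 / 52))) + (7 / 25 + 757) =22011092 / 29025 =758.35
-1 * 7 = -7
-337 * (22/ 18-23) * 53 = 3500756/ 9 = 388972.89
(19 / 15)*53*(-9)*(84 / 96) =-21147 / 40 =-528.68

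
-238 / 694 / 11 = -119 / 3817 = -0.03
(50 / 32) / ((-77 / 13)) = -325 / 1232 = -0.26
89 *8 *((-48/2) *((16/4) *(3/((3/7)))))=-478464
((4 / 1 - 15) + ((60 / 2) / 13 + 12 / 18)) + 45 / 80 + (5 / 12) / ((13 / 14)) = -1459 / 208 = -7.01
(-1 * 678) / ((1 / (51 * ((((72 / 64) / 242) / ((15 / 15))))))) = -155601 / 968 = -160.74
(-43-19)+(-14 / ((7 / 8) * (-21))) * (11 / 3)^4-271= -332177 / 1701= -195.28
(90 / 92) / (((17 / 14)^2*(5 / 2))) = 1764 / 6647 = 0.27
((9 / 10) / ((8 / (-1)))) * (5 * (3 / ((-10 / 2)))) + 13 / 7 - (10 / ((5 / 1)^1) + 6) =-3251 / 560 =-5.81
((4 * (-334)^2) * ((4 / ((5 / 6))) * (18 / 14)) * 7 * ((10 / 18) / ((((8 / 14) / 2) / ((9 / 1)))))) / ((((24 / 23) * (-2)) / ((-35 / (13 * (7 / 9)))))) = 7274008980 / 13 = 559539152.31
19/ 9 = 2.11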